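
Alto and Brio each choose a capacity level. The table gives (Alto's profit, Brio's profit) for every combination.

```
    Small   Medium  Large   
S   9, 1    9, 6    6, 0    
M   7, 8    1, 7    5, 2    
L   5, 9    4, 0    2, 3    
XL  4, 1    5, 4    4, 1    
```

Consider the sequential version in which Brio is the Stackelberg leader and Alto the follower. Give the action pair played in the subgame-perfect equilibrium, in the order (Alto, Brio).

(S, Medium)

Backward induction with Brio moving first.
- Small → Alto plays S (best of 9, 7, 5, 4); Brio gets 1.
- Medium → Alto plays S (best of 9, 1, 4, 5); Brio gets 6.
- Large → Alto plays S (best of 6, 5, 2, 4); Brio gets 0.
Brio's induced payoffs are 1, 6, 0, so Brio commits to Medium. Subgame-perfect outcome: (S, Medium) with payoffs (9, 6).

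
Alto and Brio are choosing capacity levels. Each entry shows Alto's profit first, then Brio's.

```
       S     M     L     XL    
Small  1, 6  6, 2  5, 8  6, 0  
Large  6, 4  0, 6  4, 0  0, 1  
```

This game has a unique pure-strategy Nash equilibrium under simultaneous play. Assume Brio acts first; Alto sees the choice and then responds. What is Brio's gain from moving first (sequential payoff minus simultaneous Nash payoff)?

0

Solve by backward induction (Brio leads).
- S: Alto compares 1, 6 and picks Large; Brio would get 4.
- M: Alto compares 6, 0 and picks Small; Brio would get 2.
- L: Alto compares 5, 4 and picks Small; Brio would get 8.
- XL: Alto compares 6, 0 and picks Small; Brio would get 0.
Maximizing over 4, 2, 8, 0, Brio chooses L. Subgame-perfect outcome: (Small, L) with payoffs (5, 8).
Now find the simultaneous Nash equilibrium.
Alto's best replies: S→Large; M→Small; L→Small; XL→Small.
Brio's best replies: Small→L; Large→M.
Only (Small, L) has each player best-responding; Nash payoffs (5, 8).
Brio's commitment gain: 8 − 8 = 0.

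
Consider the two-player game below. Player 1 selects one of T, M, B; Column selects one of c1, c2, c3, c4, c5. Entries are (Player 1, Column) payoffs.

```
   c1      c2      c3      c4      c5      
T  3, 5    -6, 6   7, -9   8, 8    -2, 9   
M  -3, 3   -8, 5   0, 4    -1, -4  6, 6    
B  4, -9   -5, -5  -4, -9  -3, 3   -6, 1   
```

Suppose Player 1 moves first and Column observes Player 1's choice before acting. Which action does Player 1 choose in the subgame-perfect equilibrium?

Backward induction with Player 1 moving first.
- T: Column compares 5, 6, -9, 8, 9 and picks c5; Player 1 would get -2.
- M: Column compares 3, 5, 4, -4, 6 and picks c5; Player 1 would get 6.
- B: Column compares -9, -5, -9, 3, 1 and picks c4; Player 1 would get -3.
Maximizing over -2, 6, -3, Player 1 chooses M. Subgame-perfect outcome: (M, c5) with payoffs (6, 6).

M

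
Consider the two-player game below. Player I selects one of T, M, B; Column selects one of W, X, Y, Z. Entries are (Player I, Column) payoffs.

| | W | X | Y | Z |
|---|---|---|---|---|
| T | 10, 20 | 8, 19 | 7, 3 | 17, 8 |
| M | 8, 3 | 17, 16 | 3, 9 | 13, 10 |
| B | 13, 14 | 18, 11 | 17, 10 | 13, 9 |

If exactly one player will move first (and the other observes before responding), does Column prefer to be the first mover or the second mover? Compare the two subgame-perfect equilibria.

second

If Player I leads: Column's best replies are T→W, M→X, B→W; Player I's induced payoffs 10, 17, 13; outcome (M, X), payoffs (17, 16).
If Column leads: Player I's best replies are W→B, X→B, Y→B, Z→T; Column's induced payoffs 14, 11, 10, 8; outcome (B, W), payoffs (13, 14).
Column gets 14 moving first and 16 moving second, so Column prefers to move second.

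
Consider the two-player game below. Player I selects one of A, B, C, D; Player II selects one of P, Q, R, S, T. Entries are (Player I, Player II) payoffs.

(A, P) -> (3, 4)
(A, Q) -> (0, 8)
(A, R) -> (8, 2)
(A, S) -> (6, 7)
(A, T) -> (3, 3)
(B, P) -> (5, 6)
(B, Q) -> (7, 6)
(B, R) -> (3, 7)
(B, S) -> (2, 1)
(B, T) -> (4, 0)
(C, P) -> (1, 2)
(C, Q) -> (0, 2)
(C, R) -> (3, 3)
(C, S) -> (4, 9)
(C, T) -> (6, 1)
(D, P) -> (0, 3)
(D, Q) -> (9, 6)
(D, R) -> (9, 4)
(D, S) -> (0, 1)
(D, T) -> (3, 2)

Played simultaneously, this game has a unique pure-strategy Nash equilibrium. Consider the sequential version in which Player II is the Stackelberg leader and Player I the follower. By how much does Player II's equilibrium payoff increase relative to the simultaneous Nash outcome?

1

Solve by backward induction (Player II leads).
- P: BR = B, leader payoff 6.
- Q: BR = D, leader payoff 6.
- R: BR = D, leader payoff 4.
- S: BR = A, leader payoff 7.
- T: BR = C, leader payoff 1.
Player II's induced payoffs are 6, 6, 4, 7, 1, so Player II commits to S. Subgame-perfect outcome: (A, S) with payoffs (6, 7).
Under simultaneous play:
Player I's best replies: P→B; Q→D; R→D; S→A; T→C.
Player II's best replies: A→Q; B→R; C→S; D→Q.
The unique mutual best reply is (D, Q), giving (9, 6).
Player II's commitment gain: 7 − 6 = 1.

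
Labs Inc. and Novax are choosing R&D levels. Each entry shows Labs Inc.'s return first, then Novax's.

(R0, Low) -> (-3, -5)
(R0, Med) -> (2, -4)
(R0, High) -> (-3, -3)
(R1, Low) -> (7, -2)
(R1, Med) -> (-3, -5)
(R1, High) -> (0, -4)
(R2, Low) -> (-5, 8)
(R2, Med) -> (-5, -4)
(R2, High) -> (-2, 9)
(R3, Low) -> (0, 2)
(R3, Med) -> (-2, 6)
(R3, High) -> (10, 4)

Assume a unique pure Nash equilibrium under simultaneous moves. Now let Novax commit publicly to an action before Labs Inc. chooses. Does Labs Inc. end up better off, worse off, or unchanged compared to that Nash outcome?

Solve by backward induction (Novax leads).
- Low: BR = R1, leader payoff -2.
- Med: BR = R0, leader payoff -4.
- High: BR = R3, leader payoff 4.
Maximizing over -2, -4, 4, Novax chooses High. Subgame-perfect outcome: (R3, High) with payoffs (10, 4).
Now find the simultaneous Nash equilibrium.
Labs Inc.'s best replies: Low→R1; Med→R0; High→R3.
Novax's best replies: R0→High; R1→Low; R2→High; R3→Med.
Only (R1, Low) has each player best-responding; Nash payoffs (7, -2).
Labs Inc. earns 10 sequentially versus 7 at the Nash outcome: better off.

better off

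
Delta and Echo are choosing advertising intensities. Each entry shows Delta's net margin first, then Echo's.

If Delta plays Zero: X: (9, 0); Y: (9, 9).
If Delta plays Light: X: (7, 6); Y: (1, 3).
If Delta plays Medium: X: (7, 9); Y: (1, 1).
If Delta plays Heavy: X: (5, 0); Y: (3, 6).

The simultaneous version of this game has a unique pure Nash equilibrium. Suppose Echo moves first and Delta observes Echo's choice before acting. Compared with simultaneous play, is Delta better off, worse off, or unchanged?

Solve by backward induction (Echo leads).
- X → Delta plays Zero (best of 9, 7, 7, 5); Echo gets 0.
- Y → Delta plays Zero (best of 9, 1, 1, 3); Echo gets 9.
Among 0, 9, the best is 9 at Y. Subgame-perfect outcome: (Zero, Y) with payoffs (9, 9).
Under simultaneous play:
Delta's best replies: X→Zero; Y→Zero.
Echo's best replies: Zero→Y; Light→X; Medium→X; Heavy→Y.
Only (Zero, Y) has each player best-responding; Nash payoffs (9, 9).
Delta earns 9 sequentially versus 9 at the Nash outcome: unchanged.

unchanged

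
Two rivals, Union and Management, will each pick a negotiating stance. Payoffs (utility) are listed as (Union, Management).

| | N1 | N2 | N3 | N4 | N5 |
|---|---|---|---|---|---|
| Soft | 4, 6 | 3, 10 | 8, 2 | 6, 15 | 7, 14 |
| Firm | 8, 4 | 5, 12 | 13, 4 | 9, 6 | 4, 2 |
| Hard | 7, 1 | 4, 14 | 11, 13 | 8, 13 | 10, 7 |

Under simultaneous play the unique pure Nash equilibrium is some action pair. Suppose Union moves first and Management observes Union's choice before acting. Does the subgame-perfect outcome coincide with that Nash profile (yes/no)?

Work backward from Management's decision.
- Soft: BR = N4, leader payoff 6.
- Firm: BR = N2, leader payoff 5.
- Hard: BR = N2, leader payoff 4.
Among 6, 5, 4, the best is 6 at Soft. Subgame-perfect outcome: (Soft, N4) with payoffs (6, 15).
For the simultaneous game, intersect best replies.
Union's best replies: N1→Firm; N2→Firm; N3→Firm; N4→Firm; N5→Hard.
Management's best replies: Soft→N4; Firm→N2; Hard→N2.
The unique mutual best reply is (Firm, N2), giving (5, 12).
Sequential outcome (Soft, N4) differs from the Nash profile (Firm, N2).

no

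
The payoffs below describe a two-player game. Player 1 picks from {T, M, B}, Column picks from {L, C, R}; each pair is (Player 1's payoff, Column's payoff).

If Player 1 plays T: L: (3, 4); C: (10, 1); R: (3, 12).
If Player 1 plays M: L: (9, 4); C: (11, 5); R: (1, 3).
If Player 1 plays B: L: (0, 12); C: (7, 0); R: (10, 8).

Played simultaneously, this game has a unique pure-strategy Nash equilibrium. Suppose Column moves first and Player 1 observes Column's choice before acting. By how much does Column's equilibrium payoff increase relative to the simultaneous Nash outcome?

3

Backward induction with Column moving first.
- L: Player 1 compares 3, 9, 0 and picks M; Column would get 4.
- C: Player 1 compares 10, 11, 7 and picks M; Column would get 5.
- R: Player 1 compares 3, 1, 10 and picks B; Column would get 8.
Among 4, 5, 8, the best is 8 at R. Subgame-perfect outcome: (B, R) with payoffs (10, 8).
Under simultaneous play:
Player 1's best replies: L→M; C→M; R→B.
Column's best replies: T→R; M→C; B→L.
Only (M, C) has each player best-responding; Nash payoffs (11, 5).
Column's commitment gain: 8 − 5 = 3.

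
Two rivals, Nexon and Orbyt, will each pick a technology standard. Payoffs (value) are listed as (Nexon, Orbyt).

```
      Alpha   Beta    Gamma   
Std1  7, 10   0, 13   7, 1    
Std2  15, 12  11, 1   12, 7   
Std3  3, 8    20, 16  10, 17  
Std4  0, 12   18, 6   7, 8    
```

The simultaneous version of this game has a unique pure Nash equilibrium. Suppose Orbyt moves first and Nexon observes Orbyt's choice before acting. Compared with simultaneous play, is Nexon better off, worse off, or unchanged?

Nexon best-responds to each possible Orbyt move:
- Alpha → Nexon plays Std2 (best of 7, 15, 3, 0); Orbyt gets 12.
- Beta → Nexon plays Std3 (best of 0, 11, 20, 18); Orbyt gets 16.
- Gamma → Nexon plays Std2 (best of 7, 12, 10, 7); Orbyt gets 7.
Maximizing over 12, 16, 7, Orbyt chooses Beta. Subgame-perfect outcome: (Std3, Beta) with payoffs (20, 16).
Now find the simultaneous Nash equilibrium.
Nexon's best replies: Alpha→Std2; Beta→Std3; Gamma→Std2.
Orbyt's best replies: Std1→Beta; Std2→Alpha; Std3→Gamma; Std4→Alpha.
The unique mutual best reply is (Std2, Alpha), giving (15, 12).
Nexon earns 20 sequentially versus 15 at the Nash outcome: better off.

better off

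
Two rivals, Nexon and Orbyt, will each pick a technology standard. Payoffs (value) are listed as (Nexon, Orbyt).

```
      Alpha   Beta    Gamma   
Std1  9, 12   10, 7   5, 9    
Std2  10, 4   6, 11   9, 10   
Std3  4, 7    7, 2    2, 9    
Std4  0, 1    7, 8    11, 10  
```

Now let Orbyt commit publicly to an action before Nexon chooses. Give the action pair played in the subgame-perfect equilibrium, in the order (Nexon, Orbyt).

(Std4, Gamma)

Work backward from Nexon's decision.
- Alpha: Nexon compares 9, 10, 4, 0 and picks Std2; Orbyt would get 4.
- Beta: Nexon compares 10, 6, 7, 7 and picks Std1; Orbyt would get 7.
- Gamma: Nexon compares 5, 9, 2, 11 and picks Std4; Orbyt would get 10.
Among 4, 7, 10, the best is 10 at Gamma. Subgame-perfect outcome: (Std4, Gamma) with payoffs (11, 10).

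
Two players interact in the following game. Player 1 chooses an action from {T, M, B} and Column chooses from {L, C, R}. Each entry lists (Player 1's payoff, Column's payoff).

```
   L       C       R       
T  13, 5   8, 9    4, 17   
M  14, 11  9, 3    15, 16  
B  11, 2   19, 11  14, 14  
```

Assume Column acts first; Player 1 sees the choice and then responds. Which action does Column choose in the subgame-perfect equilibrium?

Work backward from Player 1's decision.
- L: BR = M, leader payoff 11.
- C: BR = B, leader payoff 11.
- R: BR = M, leader payoff 16.
Column's induced payoffs are 11, 11, 16, so Column commits to R. Subgame-perfect outcome: (M, R) with payoffs (15, 16).

R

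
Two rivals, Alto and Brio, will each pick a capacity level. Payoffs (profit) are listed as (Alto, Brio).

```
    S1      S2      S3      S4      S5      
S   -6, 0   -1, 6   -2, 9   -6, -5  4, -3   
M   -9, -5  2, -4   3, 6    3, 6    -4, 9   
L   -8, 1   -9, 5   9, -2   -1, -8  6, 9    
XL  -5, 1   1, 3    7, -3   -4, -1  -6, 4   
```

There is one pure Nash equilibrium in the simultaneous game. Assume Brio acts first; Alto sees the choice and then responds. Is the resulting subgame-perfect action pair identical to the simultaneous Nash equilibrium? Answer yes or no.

Work backward from Alto's decision.
- S1: BR = XL, leader payoff 1.
- S2: BR = M, leader payoff -4.
- S3: BR = L, leader payoff -2.
- S4: BR = M, leader payoff 6.
- S5: BR = L, leader payoff 9.
Maximizing over 1, -4, -2, 6, 9, Brio chooses S5. Subgame-perfect outcome: (L, S5) with payoffs (6, 9).
For the simultaneous game, intersect best replies.
Alto's best replies: S1→XL; S2→M; S3→L; S4→M; S5→L.
Brio's best replies: S→S3; M→S5; L→S5; XL→S5.
The unique mutual best reply is (L, S5), giving (6, 9).
Sequential outcome (L, S5) coincides with the Nash profile (L, S5).

yes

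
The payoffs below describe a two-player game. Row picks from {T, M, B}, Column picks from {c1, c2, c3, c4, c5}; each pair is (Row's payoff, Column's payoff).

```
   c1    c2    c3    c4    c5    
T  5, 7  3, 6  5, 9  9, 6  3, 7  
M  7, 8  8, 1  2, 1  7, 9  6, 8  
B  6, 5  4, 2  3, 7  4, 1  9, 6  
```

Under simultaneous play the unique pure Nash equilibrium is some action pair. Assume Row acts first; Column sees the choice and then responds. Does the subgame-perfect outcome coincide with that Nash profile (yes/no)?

no

Backward induction with Row moving first.
- T: BR = c3, leader payoff 5.
- M: BR = c4, leader payoff 7.
- B: BR = c3, leader payoff 3.
Maximizing over 5, 7, 3, Row chooses M. Subgame-perfect outcome: (M, c4) with payoffs (7, 9).
Under simultaneous play:
Row's best replies: c1→M; c2→M; c3→T; c4→T; c5→B.
Column's best replies: T→c3; M→c4; B→c3.
The unique mutual best reply is (T, c3), giving (5, 9).
Sequential outcome (M, c4) differs from the Nash profile (T, c3).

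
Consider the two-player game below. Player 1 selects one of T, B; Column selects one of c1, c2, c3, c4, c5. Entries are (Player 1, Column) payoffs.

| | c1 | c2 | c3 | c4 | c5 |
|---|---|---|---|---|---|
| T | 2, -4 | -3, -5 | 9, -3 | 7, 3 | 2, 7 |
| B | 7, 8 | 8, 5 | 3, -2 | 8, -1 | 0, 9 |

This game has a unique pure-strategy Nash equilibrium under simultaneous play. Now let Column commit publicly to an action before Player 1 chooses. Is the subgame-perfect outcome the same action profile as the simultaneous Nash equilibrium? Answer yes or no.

Work backward from Player 1's decision.
- c1 → Player 1 plays B (best of 2, 7); Column gets 8.
- c2 → Player 1 plays B (best of -3, 8); Column gets 5.
- c3 → Player 1 plays T (best of 9, 3); Column gets -3.
- c4 → Player 1 plays B (best of 7, 8); Column gets -1.
- c5 → Player 1 plays T (best of 2, 0); Column gets 7.
Column's induced payoffs are 8, 5, -3, -1, 7, so Column commits to c1. Subgame-perfect outcome: (B, c1) with payoffs (7, 8).
Now find the simultaneous Nash equilibrium.
Player 1's best replies: c1→B; c2→B; c3→T; c4→B; c5→T.
Column's best replies: T→c5; B→c5.
Only (T, c5) has each player best-responding; Nash payoffs (2, 7).
Sequential outcome (B, c1) differs from the Nash profile (T, c5).

no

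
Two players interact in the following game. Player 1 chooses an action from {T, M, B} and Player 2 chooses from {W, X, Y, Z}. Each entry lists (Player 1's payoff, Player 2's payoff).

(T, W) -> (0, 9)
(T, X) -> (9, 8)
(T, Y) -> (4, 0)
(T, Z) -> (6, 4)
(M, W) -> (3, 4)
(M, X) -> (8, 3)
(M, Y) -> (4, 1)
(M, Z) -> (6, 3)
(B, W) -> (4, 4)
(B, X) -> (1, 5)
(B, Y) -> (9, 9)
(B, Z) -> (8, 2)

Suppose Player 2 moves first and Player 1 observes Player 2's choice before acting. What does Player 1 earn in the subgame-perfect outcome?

9

Solve by backward induction (Player 2 leads).
- W: BR = B, leader payoff 4.
- X: BR = T, leader payoff 8.
- Y: BR = B, leader payoff 9.
- Z: BR = B, leader payoff 2.
Maximizing over 4, 8, 9, 2, Player 2 chooses Y. Subgame-perfect outcome: (B, Y) with payoffs (9, 9).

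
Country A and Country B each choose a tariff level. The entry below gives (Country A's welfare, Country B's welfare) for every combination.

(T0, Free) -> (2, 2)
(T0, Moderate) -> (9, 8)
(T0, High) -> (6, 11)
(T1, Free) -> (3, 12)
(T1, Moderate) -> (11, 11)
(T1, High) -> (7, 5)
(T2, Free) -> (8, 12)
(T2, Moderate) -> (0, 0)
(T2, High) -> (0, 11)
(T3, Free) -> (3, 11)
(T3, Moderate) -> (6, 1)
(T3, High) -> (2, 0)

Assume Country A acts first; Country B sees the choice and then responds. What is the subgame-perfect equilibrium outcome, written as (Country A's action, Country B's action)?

Solve by backward induction (Country A leads).
- T0: Country B compares 2, 8, 11 and picks High; Country A would get 6.
- T1: Country B compares 12, 11, 5 and picks Free; Country A would get 3.
- T2: Country B compares 12, 0, 11 and picks Free; Country A would get 8.
- T3: Country B compares 11, 1, 0 and picks Free; Country A would get 3.
Maximizing over 6, 3, 8, 3, Country A chooses T2. Subgame-perfect outcome: (T2, Free) with payoffs (8, 12).

(T2, Free)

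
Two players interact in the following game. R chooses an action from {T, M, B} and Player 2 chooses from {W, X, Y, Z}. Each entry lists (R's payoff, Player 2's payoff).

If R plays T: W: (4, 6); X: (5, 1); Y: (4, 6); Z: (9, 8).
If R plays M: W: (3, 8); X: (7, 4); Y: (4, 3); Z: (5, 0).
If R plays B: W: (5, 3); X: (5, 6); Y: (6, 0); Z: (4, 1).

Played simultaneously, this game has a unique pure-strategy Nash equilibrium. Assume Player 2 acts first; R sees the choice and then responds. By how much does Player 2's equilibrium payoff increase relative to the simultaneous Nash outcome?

0

Solve by backward induction (Player 2 leads).
- W → R plays B (best of 4, 3, 5); Player 2 gets 3.
- X → R plays M (best of 5, 7, 5); Player 2 gets 4.
- Y → R plays B (best of 4, 4, 6); Player 2 gets 0.
- Z → R plays T (best of 9, 5, 4); Player 2 gets 8.
Among 3, 4, 0, 8, the best is 8 at Z. Subgame-perfect outcome: (T, Z) with payoffs (9, 8).
For the simultaneous game, intersect best replies.
R's best replies: W→B; X→M; Y→B; Z→T.
Player 2's best replies: T→Z; M→W; B→X.
The unique mutual best reply is (T, Z), giving (9, 8).
Player 2's commitment gain: 8 − 8 = 0.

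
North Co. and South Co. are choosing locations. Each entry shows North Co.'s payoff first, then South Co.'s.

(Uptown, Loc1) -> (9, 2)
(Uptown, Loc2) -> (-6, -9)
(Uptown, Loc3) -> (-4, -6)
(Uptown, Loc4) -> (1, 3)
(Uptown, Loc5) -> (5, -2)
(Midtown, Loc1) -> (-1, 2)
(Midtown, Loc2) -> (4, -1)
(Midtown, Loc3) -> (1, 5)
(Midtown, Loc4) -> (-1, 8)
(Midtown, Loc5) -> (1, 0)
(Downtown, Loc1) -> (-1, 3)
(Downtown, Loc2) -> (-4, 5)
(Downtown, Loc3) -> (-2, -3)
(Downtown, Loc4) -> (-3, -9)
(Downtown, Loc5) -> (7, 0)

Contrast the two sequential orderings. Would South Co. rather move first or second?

If North Co. leads: South Co.'s best replies are Uptown→Loc4, Midtown→Loc4, Downtown→Loc2; North Co.'s induced payoffs 1, -1, -4; outcome (Uptown, Loc4), payoffs (1, 3).
If South Co. leads: North Co.'s best replies are Loc1→Uptown, Loc2→Midtown, Loc3→Midtown, Loc4→Uptown, Loc5→Downtown; South Co.'s induced payoffs 2, -1, 5, 3, 0; outcome (Midtown, Loc3), payoffs (1, 5).
South Co. gets 5 moving first and 3 moving second, so South Co. prefers to move first.

first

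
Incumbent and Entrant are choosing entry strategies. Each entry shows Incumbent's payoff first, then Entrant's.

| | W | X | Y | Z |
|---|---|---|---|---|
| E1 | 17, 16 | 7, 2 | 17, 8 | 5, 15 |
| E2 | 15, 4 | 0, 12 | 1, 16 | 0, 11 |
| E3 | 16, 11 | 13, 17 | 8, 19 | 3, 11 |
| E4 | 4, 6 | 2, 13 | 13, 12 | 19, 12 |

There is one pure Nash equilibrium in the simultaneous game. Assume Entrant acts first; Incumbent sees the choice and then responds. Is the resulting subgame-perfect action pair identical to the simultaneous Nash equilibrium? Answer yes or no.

Backward induction with Entrant moving first.
- W: Incumbent compares 17, 15, 16, 4 and picks E1; Entrant would get 16.
- X: Incumbent compares 7, 0, 13, 2 and picks E3; Entrant would get 17.
- Y: Incumbent compares 17, 1, 8, 13 and picks E1; Entrant would get 8.
- Z: Incumbent compares 5, 0, 3, 19 and picks E4; Entrant would get 12.
Maximizing over 16, 17, 8, 12, Entrant chooses X. Subgame-perfect outcome: (E3, X) with payoffs (13, 17).
For the simultaneous game, intersect best replies.
Incumbent's best replies: W→E1; X→E3; Y→E1; Z→E4.
Entrant's best replies: E1→W; E2→Y; E3→Y; E4→X.
The unique mutual best reply is (E1, W), giving (17, 16).
Sequential outcome (E3, X) differs from the Nash profile (E1, W).

no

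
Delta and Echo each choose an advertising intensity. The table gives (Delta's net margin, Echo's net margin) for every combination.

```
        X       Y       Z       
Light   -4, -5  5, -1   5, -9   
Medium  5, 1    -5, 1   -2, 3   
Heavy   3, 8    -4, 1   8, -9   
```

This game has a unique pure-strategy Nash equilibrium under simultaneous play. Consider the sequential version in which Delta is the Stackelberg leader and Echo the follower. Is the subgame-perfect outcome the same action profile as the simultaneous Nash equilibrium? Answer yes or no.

Backward induction with Delta moving first.
- Light → Echo plays Y (best of -5, -1, -9); Delta gets 5.
- Medium → Echo plays Z (best of 1, 1, 3); Delta gets -2.
- Heavy → Echo plays X (best of 8, 1, -9); Delta gets 3.
Delta's induced payoffs are 5, -2, 3, so Delta commits to Light. Subgame-perfect outcome: (Light, Y) with payoffs (5, -1).
For the simultaneous game, intersect best replies.
Delta's best replies: X→Medium; Y→Light; Z→Heavy.
Echo's best replies: Light→Y; Medium→Z; Heavy→X.
The unique mutual best reply is (Light, Y), giving (5, -1).
Sequential outcome (Light, Y) coincides with the Nash profile (Light, Y).

yes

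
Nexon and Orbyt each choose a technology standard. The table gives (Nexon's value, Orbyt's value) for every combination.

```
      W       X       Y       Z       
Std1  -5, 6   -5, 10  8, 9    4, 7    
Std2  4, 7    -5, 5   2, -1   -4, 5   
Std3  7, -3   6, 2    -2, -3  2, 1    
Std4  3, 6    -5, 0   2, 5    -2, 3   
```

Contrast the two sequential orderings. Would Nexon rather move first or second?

second

If Nexon leads: Orbyt's best replies are Std1→X, Std2→W, Std3→X, Std4→W; Nexon's induced payoffs -5, 4, 6, 3; outcome (Std3, X), payoffs (6, 2).
If Orbyt leads: Nexon's best replies are W→Std3, X→Std3, Y→Std1, Z→Std1; Orbyt's induced payoffs -3, 2, 9, 7; outcome (Std1, Y), payoffs (8, 9).
Nexon gets 6 moving first and 8 moving second, so Nexon prefers to move second.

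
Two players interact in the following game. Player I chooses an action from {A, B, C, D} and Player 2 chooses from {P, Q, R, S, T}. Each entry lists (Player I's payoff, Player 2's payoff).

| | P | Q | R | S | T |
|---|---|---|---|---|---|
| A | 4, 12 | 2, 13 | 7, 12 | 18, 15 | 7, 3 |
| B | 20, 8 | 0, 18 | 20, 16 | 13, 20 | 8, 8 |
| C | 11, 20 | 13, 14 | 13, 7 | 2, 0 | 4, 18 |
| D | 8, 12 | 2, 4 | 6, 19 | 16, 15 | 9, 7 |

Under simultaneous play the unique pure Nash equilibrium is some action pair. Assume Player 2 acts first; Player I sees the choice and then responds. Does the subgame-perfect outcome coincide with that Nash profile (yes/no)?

Backward induction with Player 2 moving first.
- P: BR = B, leader payoff 8.
- Q: BR = C, leader payoff 14.
- R: BR = B, leader payoff 16.
- S: BR = A, leader payoff 15.
- T: BR = D, leader payoff 7.
Player 2's induced payoffs are 8, 14, 16, 15, 7, so Player 2 commits to R. Subgame-perfect outcome: (B, R) with payoffs (20, 16).
Under simultaneous play:
Player I's best replies: P→B; Q→C; R→B; S→A; T→D.
Player 2's best replies: A→S; B→S; C→P; D→R.
The unique mutual best reply is (A, S), giving (18, 15).
Sequential outcome (B, R) differs from the Nash profile (A, S).

no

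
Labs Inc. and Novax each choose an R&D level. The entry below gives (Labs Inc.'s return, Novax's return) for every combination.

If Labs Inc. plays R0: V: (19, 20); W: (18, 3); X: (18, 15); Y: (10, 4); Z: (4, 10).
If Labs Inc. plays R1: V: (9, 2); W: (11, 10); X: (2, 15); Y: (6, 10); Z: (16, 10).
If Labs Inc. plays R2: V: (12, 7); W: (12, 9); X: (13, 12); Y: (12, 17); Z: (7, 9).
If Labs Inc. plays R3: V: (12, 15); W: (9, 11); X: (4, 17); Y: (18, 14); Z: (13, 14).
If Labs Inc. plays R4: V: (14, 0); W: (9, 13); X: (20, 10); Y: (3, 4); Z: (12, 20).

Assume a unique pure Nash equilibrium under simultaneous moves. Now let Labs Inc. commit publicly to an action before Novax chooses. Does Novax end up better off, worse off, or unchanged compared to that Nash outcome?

unchanged

Novax best-responds to each possible Labs Inc. move:
- R0 → Novax plays V (best of 20, 3, 15, 4, 10); Labs Inc. gets 19.
- R1 → Novax plays X (best of 2, 10, 15, 10, 10); Labs Inc. gets 2.
- R2 → Novax plays Y (best of 7, 9, 12, 17, 9); Labs Inc. gets 12.
- R3 → Novax plays X (best of 15, 11, 17, 14, 14); Labs Inc. gets 4.
- R4 → Novax plays Z (best of 0, 13, 10, 4, 20); Labs Inc. gets 12.
Maximizing over 19, 2, 12, 4, 12, Labs Inc. chooses R0. Subgame-perfect outcome: (R0, V) with payoffs (19, 20).
Now find the simultaneous Nash equilibrium.
Labs Inc.'s best replies: V→R0; W→R0; X→R4; Y→R3; Z→R1.
Novax's best replies: R0→V; R1→X; R2→Y; R3→X; R4→Z.
Only (R0, V) has each player best-responding; Nash payoffs (19, 20).
Novax earns 20 sequentially versus 20 at the Nash outcome: unchanged.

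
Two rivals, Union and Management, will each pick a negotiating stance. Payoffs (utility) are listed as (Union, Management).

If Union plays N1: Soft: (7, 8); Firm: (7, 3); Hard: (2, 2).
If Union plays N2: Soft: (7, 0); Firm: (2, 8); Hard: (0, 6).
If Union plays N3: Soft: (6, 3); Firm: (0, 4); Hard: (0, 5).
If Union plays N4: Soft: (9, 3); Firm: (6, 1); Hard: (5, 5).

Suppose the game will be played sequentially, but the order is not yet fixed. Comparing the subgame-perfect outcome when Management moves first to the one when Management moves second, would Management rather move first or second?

If Union leads: Management's best replies are N1→Soft, N2→Firm, N3→Hard, N4→Hard; Union's induced payoffs 7, 2, 0, 5; outcome (N1, Soft), payoffs (7, 8).
If Management leads: Union's best replies are Soft→N4, Firm→N1, Hard→N4; Management's induced payoffs 3, 3, 5; outcome (N4, Hard), payoffs (5, 5).
Management gets 5 moving first and 8 moving second, so Management prefers to move second.

second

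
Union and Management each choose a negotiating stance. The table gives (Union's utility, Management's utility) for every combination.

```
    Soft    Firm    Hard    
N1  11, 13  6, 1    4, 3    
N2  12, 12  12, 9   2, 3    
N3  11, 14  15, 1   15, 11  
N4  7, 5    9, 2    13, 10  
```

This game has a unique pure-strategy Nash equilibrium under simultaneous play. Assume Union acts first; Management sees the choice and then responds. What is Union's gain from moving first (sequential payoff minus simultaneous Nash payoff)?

1

Work backward from Management's decision.
- N1 → Management plays Soft (best of 13, 1, 3); Union gets 11.
- N2 → Management plays Soft (best of 12, 9, 3); Union gets 12.
- N3 → Management plays Soft (best of 14, 1, 11); Union gets 11.
- N4 → Management plays Hard (best of 5, 2, 10); Union gets 13.
Maximizing over 11, 12, 11, 13, Union chooses N4. Subgame-perfect outcome: (N4, Hard) with payoffs (13, 10).
Now find the simultaneous Nash equilibrium.
Union's best replies: Soft→N2; Firm→N3; Hard→N3.
Management's best replies: N1→Soft; N2→Soft; N3→Soft; N4→Hard.
Only (N2, Soft) has each player best-responding; Nash payoffs (12, 12).
Union's commitment gain: 13 − 12 = 1.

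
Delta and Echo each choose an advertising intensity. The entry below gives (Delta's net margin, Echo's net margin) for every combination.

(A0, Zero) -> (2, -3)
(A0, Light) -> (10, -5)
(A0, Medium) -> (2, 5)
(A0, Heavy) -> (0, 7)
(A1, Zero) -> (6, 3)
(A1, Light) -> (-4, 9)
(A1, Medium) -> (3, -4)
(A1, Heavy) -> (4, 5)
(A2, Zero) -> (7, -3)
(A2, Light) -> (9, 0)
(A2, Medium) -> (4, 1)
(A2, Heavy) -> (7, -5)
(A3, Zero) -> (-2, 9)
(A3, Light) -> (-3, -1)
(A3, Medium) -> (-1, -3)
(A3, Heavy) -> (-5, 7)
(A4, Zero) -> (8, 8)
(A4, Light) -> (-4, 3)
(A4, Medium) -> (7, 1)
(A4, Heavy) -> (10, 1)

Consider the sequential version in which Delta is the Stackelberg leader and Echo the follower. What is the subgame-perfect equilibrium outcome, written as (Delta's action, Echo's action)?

Echo best-responds to each possible Delta move:
- A0: Echo compares -3, -5, 5, 7 and picks Heavy; Delta would get 0.
- A1: Echo compares 3, 9, -4, 5 and picks Light; Delta would get -4.
- A2: Echo compares -3, 0, 1, -5 and picks Medium; Delta would get 4.
- A3: Echo compares 9, -1, -3, 7 and picks Zero; Delta would get -2.
- A4: Echo compares 8, 3, 1, 1 and picks Zero; Delta would get 8.
Delta's induced payoffs are 0, -4, 4, -2, 8, so Delta commits to A4. Subgame-perfect outcome: (A4, Zero) with payoffs (8, 8).

(A4, Zero)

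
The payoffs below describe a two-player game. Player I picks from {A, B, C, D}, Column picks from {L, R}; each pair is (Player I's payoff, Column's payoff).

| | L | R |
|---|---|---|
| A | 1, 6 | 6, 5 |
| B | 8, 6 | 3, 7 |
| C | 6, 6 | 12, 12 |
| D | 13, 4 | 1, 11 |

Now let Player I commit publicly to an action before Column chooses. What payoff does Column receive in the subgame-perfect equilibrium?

12

Work backward from Column's decision.
- A: BR = L, leader payoff 1.
- B: BR = R, leader payoff 3.
- C: BR = R, leader payoff 12.
- D: BR = R, leader payoff 1.
Maximizing over 1, 3, 12, 1, Player I chooses C. Subgame-perfect outcome: (C, R) with payoffs (12, 12).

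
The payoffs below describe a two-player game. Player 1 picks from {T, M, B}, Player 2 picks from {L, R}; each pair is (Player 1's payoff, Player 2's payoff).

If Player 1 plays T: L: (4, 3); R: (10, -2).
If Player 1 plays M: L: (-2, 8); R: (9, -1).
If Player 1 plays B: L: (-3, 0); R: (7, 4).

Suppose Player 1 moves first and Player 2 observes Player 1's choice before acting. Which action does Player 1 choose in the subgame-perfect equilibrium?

Work backward from Player 2's decision.
- T: BR = L, leader payoff 4.
- M: BR = L, leader payoff -2.
- B: BR = R, leader payoff 7.
Among 4, -2, 7, the best is 7 at B. Subgame-perfect outcome: (B, R) with payoffs (7, 4).

B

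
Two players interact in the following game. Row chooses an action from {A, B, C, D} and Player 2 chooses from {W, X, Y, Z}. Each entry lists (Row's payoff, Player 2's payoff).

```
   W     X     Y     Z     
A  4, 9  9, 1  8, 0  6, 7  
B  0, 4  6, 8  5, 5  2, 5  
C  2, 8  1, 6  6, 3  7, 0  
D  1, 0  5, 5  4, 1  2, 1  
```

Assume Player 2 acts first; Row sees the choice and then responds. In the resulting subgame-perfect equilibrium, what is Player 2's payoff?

Backward induction with Player 2 moving first.
- W → Row plays A (best of 4, 0, 2, 1); Player 2 gets 9.
- X → Row plays A (best of 9, 6, 1, 5); Player 2 gets 1.
- Y → Row plays A (best of 8, 5, 6, 4); Player 2 gets 0.
- Z → Row plays C (best of 6, 2, 7, 2); Player 2 gets 0.
Among 9, 1, 0, 0, the best is 9 at W. Subgame-perfect outcome: (A, W) with payoffs (4, 9).

9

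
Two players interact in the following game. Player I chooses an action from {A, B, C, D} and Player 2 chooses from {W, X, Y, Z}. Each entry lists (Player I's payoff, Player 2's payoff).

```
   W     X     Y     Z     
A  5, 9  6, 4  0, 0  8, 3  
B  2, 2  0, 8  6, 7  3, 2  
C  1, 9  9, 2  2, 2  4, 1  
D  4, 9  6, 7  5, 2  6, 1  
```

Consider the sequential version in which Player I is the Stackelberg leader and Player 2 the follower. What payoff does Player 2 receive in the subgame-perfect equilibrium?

Backward induction with Player I moving first.
- A → Player 2 plays W (best of 9, 4, 0, 3); Player I gets 5.
- B → Player 2 plays X (best of 2, 8, 7, 2); Player I gets 0.
- C → Player 2 plays W (best of 9, 2, 2, 1); Player I gets 1.
- D → Player 2 plays W (best of 9, 7, 2, 1); Player I gets 4.
Maximizing over 5, 0, 1, 4, Player I chooses A. Subgame-perfect outcome: (A, W) with payoffs (5, 9).

9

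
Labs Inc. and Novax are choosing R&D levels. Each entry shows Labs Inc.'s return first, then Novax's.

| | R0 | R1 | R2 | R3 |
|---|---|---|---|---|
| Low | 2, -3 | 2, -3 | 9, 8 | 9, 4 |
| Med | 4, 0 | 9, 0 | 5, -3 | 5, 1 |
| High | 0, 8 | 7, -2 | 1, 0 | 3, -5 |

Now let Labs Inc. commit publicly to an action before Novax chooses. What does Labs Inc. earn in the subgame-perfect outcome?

Novax best-responds to each possible Labs Inc. move:
- Low → Novax plays R2 (best of -3, -3, 8, 4); Labs Inc. gets 9.
- Med → Novax plays R3 (best of 0, 0, -3, 1); Labs Inc. gets 5.
- High → Novax plays R0 (best of 8, -2, 0, -5); Labs Inc. gets 0.
Labs Inc.'s induced payoffs are 9, 5, 0, so Labs Inc. commits to Low. Subgame-perfect outcome: (Low, R2) with payoffs (9, 8).

9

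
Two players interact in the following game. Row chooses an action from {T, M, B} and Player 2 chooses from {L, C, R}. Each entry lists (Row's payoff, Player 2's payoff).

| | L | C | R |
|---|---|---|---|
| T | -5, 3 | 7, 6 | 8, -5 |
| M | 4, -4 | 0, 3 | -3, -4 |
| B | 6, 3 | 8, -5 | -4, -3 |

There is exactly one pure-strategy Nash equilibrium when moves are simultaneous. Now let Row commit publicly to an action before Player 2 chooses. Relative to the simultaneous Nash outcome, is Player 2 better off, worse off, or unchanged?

Player 2 best-responds to each possible Row move:
- T: Player 2 compares 3, 6, -5 and picks C; Row would get 7.
- M: Player 2 compares -4, 3, -4 and picks C; Row would get 0.
- B: Player 2 compares 3, -5, -3 and picks L; Row would get 6.
Row's induced payoffs are 7, 0, 6, so Row commits to T. Subgame-perfect outcome: (T, C) with payoffs (7, 6).
Under simultaneous play:
Row's best replies: L→B; C→B; R→T.
Player 2's best replies: T→C; M→C; B→L.
Only (B, L) has each player best-responding; Nash payoffs (6, 3).
Player 2 earns 6 sequentially versus 3 at the Nash outcome: better off.

better off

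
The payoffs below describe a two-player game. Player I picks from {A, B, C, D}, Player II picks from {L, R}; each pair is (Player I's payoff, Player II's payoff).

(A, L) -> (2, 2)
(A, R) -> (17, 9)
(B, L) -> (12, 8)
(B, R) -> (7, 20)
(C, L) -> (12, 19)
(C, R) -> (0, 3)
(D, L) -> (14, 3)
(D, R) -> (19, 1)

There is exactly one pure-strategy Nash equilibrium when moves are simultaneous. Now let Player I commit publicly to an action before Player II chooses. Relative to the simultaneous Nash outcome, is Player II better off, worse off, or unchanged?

better off

Player II best-responds to each possible Player I move:
- A: Player II compares 2, 9 and picks R; Player I would get 17.
- B: Player II compares 8, 20 and picks R; Player I would get 7.
- C: Player II compares 19, 3 and picks L; Player I would get 12.
- D: Player II compares 3, 1 and picks L; Player I would get 14.
Player I's induced payoffs are 17, 7, 12, 14, so Player I commits to A. Subgame-perfect outcome: (A, R) with payoffs (17, 9).
Now find the simultaneous Nash equilibrium.
Player I's best replies: L→D; R→D.
Player II's best replies: A→R; B→R; C→L; D→L.
The unique mutual best reply is (D, L), giving (14, 3).
Player II earns 9 sequentially versus 3 at the Nash outcome: better off.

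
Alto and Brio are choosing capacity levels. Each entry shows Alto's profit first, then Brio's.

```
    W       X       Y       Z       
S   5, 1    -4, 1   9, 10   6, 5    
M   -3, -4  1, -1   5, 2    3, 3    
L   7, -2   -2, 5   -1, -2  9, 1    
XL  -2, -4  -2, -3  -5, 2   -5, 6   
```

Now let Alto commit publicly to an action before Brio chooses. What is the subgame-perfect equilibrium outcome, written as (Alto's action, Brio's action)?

Backward induction with Alto moving first.
- S: BR = Y, leader payoff 9.
- M: BR = Z, leader payoff 3.
- L: BR = X, leader payoff -2.
- XL: BR = Z, leader payoff -5.
Among 9, 3, -2, -5, the best is 9 at S. Subgame-perfect outcome: (S, Y) with payoffs (9, 10).

(S, Y)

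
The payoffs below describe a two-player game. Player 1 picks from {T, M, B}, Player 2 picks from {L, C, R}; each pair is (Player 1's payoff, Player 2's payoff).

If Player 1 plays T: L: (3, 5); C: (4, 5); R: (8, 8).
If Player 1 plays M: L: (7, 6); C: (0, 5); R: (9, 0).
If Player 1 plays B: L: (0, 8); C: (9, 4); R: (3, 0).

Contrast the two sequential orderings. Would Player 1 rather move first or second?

first

If Player 1 leads: Player 2's best replies are T→R, M→L, B→L; Player 1's induced payoffs 8, 7, 0; outcome (T, R), payoffs (8, 8).
If Player 2 leads: Player 1's best replies are L→M, C→B, R→M; Player 2's induced payoffs 6, 4, 0; outcome (M, L), payoffs (7, 6).
Player 1 gets 8 moving first and 7 moving second, so Player 1 prefers to move first.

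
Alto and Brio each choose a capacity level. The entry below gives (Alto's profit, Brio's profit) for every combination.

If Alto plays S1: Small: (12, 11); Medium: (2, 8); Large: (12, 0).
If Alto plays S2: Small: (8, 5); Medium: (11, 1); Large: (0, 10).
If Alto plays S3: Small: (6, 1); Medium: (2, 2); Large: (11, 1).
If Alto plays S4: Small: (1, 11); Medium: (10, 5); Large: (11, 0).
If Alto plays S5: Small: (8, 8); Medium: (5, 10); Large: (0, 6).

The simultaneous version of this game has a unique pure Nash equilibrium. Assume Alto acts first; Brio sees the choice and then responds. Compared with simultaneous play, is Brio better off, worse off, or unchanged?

unchanged

Work backward from Brio's decision.
- S1: Brio compares 11, 8, 0 and picks Small; Alto would get 12.
- S2: Brio compares 5, 1, 10 and picks Large; Alto would get 0.
- S3: Brio compares 1, 2, 1 and picks Medium; Alto would get 2.
- S4: Brio compares 11, 5, 0 and picks Small; Alto would get 1.
- S5: Brio compares 8, 10, 6 and picks Medium; Alto would get 5.
Maximizing over 12, 0, 2, 1, 5, Alto chooses S1. Subgame-perfect outcome: (S1, Small) with payoffs (12, 11).
For the simultaneous game, intersect best replies.
Alto's best replies: Small→S1; Medium→S2; Large→S1.
Brio's best replies: S1→Small; S2→Large; S3→Medium; S4→Small; S5→Medium.
The unique mutual best reply is (S1, Small), giving (12, 11).
Brio earns 11 sequentially versus 11 at the Nash outcome: unchanged.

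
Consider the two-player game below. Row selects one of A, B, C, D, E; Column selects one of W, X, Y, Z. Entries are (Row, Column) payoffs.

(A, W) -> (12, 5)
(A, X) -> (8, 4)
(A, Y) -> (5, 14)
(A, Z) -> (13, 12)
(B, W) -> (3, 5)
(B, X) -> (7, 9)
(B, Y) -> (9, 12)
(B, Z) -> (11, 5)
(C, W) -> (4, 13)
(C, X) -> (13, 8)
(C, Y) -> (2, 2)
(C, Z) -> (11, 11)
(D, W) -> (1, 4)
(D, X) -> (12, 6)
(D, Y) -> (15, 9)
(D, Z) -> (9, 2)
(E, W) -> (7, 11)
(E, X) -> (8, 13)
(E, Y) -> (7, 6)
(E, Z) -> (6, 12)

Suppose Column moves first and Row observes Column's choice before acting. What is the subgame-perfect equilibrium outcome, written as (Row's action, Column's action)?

Row best-responds to each possible Column move:
- W → Row plays A (best of 12, 3, 4, 1, 7); Column gets 5.
- X → Row plays C (best of 8, 7, 13, 12, 8); Column gets 8.
- Y → Row plays D (best of 5, 9, 2, 15, 7); Column gets 9.
- Z → Row plays A (best of 13, 11, 11, 9, 6); Column gets 12.
Among 5, 8, 9, 12, the best is 12 at Z. Subgame-perfect outcome: (A, Z) with payoffs (13, 12).

(A, Z)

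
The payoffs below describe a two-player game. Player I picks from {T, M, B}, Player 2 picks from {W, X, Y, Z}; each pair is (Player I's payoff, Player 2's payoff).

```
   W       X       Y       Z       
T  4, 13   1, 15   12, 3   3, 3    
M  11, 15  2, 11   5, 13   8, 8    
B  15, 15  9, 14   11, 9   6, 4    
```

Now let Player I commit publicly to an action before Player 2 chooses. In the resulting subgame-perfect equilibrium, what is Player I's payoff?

15

Backward induction with Player I moving first.
- T: BR = X, leader payoff 1.
- M: BR = W, leader payoff 11.
- B: BR = W, leader payoff 15.
Maximizing over 1, 11, 15, Player I chooses B. Subgame-perfect outcome: (B, W) with payoffs (15, 15).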